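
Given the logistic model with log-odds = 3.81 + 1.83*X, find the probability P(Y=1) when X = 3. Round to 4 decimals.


z = 3.81 + 1.83 * 3 = 9.3000.
Sigmoid: P = 1 / (1 + exp(-9.3000)) = 0.9999.

0.9999


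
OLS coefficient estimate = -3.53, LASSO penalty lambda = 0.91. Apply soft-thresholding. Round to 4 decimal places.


|beta_OLS| = 3.53.
lambda = 0.91.
Since |beta| > lambda, coefficient = sign(beta)*(|beta| - lambda) = -2.6200.
Result = -2.6200.

-2.6200


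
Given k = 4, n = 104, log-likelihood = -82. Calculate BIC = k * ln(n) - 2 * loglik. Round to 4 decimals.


Compute k*ln(n) = 4*ln(104) = 4*4.644391 = 18.577564.
Then -2*loglik = 164.
BIC = 18.577564 + 164 = 182.577564, which rounds to 182.5776.

182.5776


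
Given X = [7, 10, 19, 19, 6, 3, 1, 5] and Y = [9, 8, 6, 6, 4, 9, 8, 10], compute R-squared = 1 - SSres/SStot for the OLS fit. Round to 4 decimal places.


After computing the OLS fit (b0=8.6950, b1=-0.1366):
SSres = 21.8543, SStot = 28.0000.
R^2 = 1 - 21.8543/28.0000 = 0.2195.

0.2195


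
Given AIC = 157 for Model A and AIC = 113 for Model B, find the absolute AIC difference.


|AIC_A - AIC_B| = |157 - 113| = 44.
Model B is preferred (lower AIC).

44


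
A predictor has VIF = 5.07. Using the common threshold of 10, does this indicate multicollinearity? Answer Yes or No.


The threshold is 10.
VIF = 5.07 is < 10.
Multicollinearity indication: No.

No


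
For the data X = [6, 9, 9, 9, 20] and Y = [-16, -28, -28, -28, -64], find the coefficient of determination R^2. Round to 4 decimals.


After computing the OLS fit (b0=2.7986, b1=-3.3584):
SSres = 2.9488, SStot = 1324.8000.
R^2 = 1 - 2.9488/1324.8000 = 0.9978.

0.9978


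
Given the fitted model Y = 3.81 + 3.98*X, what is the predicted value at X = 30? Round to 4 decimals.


Predicted value:
Y = 3.81 + (3.98)(30) = 3.81 + 119.4000 = 123.2100.

123.2100


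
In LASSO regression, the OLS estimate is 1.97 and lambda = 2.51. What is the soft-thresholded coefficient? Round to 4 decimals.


Check: |1.97| = 1.97 vs lambda = 2.51.
Since |beta| <= lambda, the coefficient is set to 0.
Soft-thresholded coefficient = 0.0000.

0.0000


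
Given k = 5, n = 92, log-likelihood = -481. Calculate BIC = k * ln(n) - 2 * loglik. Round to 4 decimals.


k * ln(n) = 5 * ln(92) = 5 * 4.521789 = 22.608945.
-2 * loglik = -2 * (-481) = 962.
BIC = 22.608945 + 962 = 984.608945, which rounds to 984.6089.

984.6089


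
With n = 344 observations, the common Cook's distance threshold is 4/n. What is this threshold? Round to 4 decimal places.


Using the rule of thumb:
Threshold = 4 / 344 = 0.0116.

0.0116


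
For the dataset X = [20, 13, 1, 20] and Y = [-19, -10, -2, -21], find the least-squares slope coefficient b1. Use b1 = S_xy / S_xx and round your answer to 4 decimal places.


Calculate xbar = 13.5000, ybar = -13.0000.
S_xx = 241.0000, S_xy = -230.0000.
Using b1 = S_xy / S_xx = -230.0000 / 241.0000, we get b1 = -0.9544.

-0.9544


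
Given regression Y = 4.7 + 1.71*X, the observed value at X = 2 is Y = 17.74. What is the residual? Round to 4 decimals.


Compute yhat = 4.7 + (1.71)(2) = 8.1200.
Residual = actual - predicted = 17.74 - 8.1200 = 9.6200.

9.6200


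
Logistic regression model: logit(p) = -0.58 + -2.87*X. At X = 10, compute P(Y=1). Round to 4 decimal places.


z = -0.58 + -2.87 * 10 = -29.2800.
Sigmoid: P = 1 / (1 + exp(29.2800)) = 0.0000.

0.0000


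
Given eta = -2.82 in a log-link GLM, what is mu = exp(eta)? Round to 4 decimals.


mu = exp(eta) = exp(-2.82).
= 0.0596.

0.0596


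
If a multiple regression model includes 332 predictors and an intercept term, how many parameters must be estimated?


Including the intercept, the model has 332 predictor coefficients + 1 intercept.
Total = 333.

333


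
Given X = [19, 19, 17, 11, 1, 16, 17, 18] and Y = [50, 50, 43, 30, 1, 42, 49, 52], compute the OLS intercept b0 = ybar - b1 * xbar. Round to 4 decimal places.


Compute b1 = 2.7811 from the OLS formula.
With xbar = 14.7500 and ybar = 39.6250, the intercept is:
b0 = 39.6250 - 2.7811 * 14.7500 = -1.3958.

-1.3958


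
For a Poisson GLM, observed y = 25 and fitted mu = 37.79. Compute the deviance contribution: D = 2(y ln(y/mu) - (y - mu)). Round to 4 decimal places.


Compute y*ln(y/mu) = 25*ln(25/37.79) = 25*-0.413169 = -10.329225.
y - mu = -12.79.
D = 2*(-10.329225 - (-12.79)) = 4.921550, which rounds to 4.9216.

4.9216


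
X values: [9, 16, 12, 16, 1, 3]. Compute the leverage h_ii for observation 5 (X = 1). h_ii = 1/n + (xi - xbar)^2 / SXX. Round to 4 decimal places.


Mean of X: xbar = 9.5000.
SXX = 205.5000.
For X = 1: h = 1/6 + (1 - 9.5000)^2/205.5000 = 0.5182.

0.5182


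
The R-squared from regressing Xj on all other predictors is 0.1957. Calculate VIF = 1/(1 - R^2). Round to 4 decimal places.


VIF = 1 / (1 - 0.1957).
= 1 / 0.8043 = 1.2433.

1.2433


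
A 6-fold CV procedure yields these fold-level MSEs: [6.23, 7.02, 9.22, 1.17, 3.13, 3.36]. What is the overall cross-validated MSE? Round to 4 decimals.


Add all fold MSEs: 30.1300.
Divide by k = 6: 30.1300/6 = 5.0217.

5.0217


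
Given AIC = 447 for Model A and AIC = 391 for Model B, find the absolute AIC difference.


Absolute difference = |447 - 391| = 56.
The model with lower AIC (B) is preferred.

56


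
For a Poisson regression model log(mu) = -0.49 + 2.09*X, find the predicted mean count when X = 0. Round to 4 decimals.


Linear predictor: eta = -0.49 + (2.09)(0) = -0.4900.
Expected count: mu = exp(-0.4900) = 0.6126.

0.6126


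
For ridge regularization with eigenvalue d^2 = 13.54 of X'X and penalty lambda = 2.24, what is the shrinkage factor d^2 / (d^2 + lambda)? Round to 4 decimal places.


Denominator = d^2 + lambda = 13.54 + 2.24 = 15.7800.
Shrinkage = 13.54 / 15.7800 = 0.8580.

0.8580


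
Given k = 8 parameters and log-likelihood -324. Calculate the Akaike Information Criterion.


Compute:
2k = 2*8 = 16.
-2*loglik = -2*(-324) = 648.
AIC = 16 + 648 = 664.

664


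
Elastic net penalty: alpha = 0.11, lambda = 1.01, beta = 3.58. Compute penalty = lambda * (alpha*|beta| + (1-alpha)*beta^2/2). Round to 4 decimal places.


L1 component = 0.11 * |3.58| = 0.3938.
L2 component = 0.89 * 3.58^2 / 2 = 5.7033.
Penalty = 1.01 * (0.3938 + 5.7033) = 1.01 * 6.0971 = 6.1581.

6.1581


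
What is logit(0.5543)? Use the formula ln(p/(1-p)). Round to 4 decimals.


The odds are p/(1-p) = 0.5543 / 0.4457 = 1.2437.
logit(p) = ln(1.2437) = 0.2181.

0.2181


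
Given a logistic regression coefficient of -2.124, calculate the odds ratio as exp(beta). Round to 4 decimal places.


exp(-2.124) = 0.1196.
So the odds ratio is 0.1196.

0.1196


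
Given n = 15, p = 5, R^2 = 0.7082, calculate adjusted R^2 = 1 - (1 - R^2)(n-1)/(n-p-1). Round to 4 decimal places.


Plug in: Adj R^2 = 1 - (1 - 0.7082) * 14/9.
= 1 - 0.2918 * 14/9
= 1 - 4.0852 / 9
= 1 - 0.4539 = 0.5461.

0.5461


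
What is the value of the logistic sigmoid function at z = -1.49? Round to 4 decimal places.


First, exp(1.4900) = 4.4371.
Then sigma(z) = 1/(1 + 4.4371) = 0.1839.

0.1839


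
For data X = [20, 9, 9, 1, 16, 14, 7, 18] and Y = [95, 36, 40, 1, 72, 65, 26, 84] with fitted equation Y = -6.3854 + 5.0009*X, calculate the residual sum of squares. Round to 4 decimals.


Compute predicted values, then residuals = yi - yhat_i.
Residuals: [1.3674, -2.6227, 1.3773, 2.3845, -1.6290, 1.3728, -2.6209, 0.3692].
SSres = sum(residual^2) = 27.8748.

27.8748


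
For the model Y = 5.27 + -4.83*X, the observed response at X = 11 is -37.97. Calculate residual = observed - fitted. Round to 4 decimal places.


Predicted = 5.27 + -4.83 * 11 = -47.8600.
Residual = -37.97 - -47.8600 = 9.8900.

9.8900


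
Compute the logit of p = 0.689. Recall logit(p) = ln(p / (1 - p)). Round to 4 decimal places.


The odds are p/(1-p) = 0.689 / 0.311 = 2.2154.
logit(p) = ln(2.2154) = 0.7954.

0.7954


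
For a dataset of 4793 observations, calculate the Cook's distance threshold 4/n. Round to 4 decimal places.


Cook's distance cutoff = 4/n = 4/4793.
= 0.0008.

0.0008


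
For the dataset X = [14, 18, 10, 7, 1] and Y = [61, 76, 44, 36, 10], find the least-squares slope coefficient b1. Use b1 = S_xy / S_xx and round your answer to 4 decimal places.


First compute the means: xbar = 10.0000, ybar = 45.4000.
Then S_xx = sum((xi - xbar)^2) = 170.0000.
S_xy = sum((xi - xbar)(yi - ybar)) = 654.0000.
b1 = S_xy / S_xx = 654.0000 / 170.0000 = 3.8471.

3.8471


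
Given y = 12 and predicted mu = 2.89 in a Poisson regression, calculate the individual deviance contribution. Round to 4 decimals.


y/mu = 12/2.89 = 4.152249 (approx.), and ln(12/2.89) = 1.423650.
y * ln(y/mu) = 12 * 1.423650 = 17.083800.
y - mu = 9.11.
D = 2 * (17.083800 - 9.11) = 15.947600, which rounds to 15.9476.

15.9476


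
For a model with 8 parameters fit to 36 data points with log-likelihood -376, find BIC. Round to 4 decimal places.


ln(36) = 3.583519.
k * ln(n) = 8 * 3.583519 = 28.668152.
-2L = 752.
BIC = 28.668152 + 752 = 780.668152, which rounds to 780.6682.

780.6682


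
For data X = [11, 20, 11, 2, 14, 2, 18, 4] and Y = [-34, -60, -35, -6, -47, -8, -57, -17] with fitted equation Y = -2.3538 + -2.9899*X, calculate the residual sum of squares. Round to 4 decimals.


Predicted values from Y = -2.3538 + -2.9899*X.
Residuals: [1.2427, 2.1518, 0.2427, 2.3336, -2.7876, 0.3336, -0.8280, -2.6866].
SSres = 27.4645.

27.4645


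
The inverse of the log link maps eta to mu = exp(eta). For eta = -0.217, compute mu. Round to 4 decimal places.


mu = exp(eta) = exp(-0.217).
= 0.8049.

0.8049


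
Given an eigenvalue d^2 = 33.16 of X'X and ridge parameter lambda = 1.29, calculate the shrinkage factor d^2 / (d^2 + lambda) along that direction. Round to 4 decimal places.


Denominator = d^2 + lambda = 33.16 + 1.29 = 34.4500.
Shrinkage = 33.16 / 34.4500 = 0.9626.

0.9626


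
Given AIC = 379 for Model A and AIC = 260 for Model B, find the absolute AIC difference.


Compute |379 - 260| = 119.
Model B has the smaller AIC.

119


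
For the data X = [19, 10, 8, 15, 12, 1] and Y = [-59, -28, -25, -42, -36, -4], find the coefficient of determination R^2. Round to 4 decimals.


After computing the OLS fit (b0=-0.2402, b1=-2.9624):
SSres = 18.5642, SStot = 1693.3333.
R^2 = 1 - 18.5642/1693.3333 = 0.9890.

0.9890


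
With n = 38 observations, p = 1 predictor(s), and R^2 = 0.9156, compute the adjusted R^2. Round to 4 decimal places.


Plug in: Adj R^2 = 1 - (1 - 0.9156) * 37/36.
= 1 - 0.0844 * 37/36
= 1 - 3.1228 / 36
= 1 - 0.0867 = 0.9133.

0.9133


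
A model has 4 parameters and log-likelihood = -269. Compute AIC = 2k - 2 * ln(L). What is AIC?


AIC = 2k - 2*loglik = 2(4) - 2(-269).
= 8 + 538 = 546.

546


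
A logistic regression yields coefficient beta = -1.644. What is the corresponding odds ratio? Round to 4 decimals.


Odds ratio = exp(beta) = exp(-1.644).
= 0.1932.

0.1932


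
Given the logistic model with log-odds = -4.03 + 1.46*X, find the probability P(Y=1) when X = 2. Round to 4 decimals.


Compute z = -4.03 + (1.46)(2) = -1.1100.
exp(-z) = 3.0344.
P = 1/(1 + 3.0344) = 0.2479.

0.2479


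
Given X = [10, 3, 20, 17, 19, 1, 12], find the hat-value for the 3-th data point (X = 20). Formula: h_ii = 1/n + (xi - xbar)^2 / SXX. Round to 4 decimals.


Compute xbar = 11.7143 with n = 7 observations.
SXX = 343.4286.
Leverage = 1/7 + (20 - 11.7143)^2/343.4286 = 0.3428.

0.3428


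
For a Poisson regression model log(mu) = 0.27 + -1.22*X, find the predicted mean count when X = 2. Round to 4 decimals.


Compute eta = 0.27 + -1.22 * 2 = -2.1700.
Apply inverse link: mu = e^-2.1700 = 0.1142.

0.1142


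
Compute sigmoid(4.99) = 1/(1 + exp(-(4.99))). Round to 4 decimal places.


Compute exp(-4.9900) = 0.0068.
Sigmoid = 1 / (1 + 0.0068) = 1 / 1.0068 = 0.9932.

0.9932


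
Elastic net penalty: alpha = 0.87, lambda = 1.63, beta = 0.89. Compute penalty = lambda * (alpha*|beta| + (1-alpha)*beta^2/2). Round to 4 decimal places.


Compute:
L1 = 0.87 * 0.89 = 0.7743.
L2 = 0.13 * 0.89^2 / 2 = 0.0515.
Penalty = 1.63 * (0.7743 + 0.0515) = 1.3460.

1.3460


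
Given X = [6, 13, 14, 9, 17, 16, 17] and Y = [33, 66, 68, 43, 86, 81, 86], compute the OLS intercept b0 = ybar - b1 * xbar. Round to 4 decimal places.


First find the slope: b1 = 4.9586.
Means: xbar = 13.1429, ybar = 66.1429.
b0 = ybar - b1 * xbar = 66.1429 - 4.9586 * 13.1429 = 0.9733.

0.9733


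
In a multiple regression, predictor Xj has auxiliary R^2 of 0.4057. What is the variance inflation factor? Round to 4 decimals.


Denominator: 1 - 0.4057 = 0.5943.
VIF = 1 / 0.5943 = 1.6827.

1.6827


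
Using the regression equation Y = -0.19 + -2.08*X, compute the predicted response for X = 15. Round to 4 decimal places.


Plug X = 15 into Y = -0.19 + -2.08*X:
Y = -0.19 + -31.2000 = -31.3900.

-31.3900


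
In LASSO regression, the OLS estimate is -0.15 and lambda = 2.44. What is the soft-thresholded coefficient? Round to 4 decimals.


|beta_OLS| = 0.15.
lambda = 2.44.
Since |beta| <= lambda, the coefficient is set to 0.
Result = 0.0000.

0.0000


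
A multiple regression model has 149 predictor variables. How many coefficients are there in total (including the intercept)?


Including the intercept, the model has 149 predictor coefficients + 1 intercept.
Total = 150.

150


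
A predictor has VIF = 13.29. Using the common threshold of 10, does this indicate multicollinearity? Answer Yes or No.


Compare VIF = 13.29 to the threshold of 10.
13.29 >= 10, so the answer is Yes.

Yes


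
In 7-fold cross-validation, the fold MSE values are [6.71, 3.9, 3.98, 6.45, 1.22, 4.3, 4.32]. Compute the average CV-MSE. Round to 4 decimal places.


Sum of fold MSEs = 30.8800.
Average = 30.8800 / 7 = 4.4114.

4.4114


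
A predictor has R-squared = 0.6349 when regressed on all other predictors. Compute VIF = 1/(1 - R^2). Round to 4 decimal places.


VIF = 1 / (1 - 0.6349).
= 1 / 0.3651 = 2.7390.

2.7390


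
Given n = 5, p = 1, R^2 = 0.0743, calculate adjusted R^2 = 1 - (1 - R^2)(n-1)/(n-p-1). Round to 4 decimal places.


Plug in: Adj R^2 = 1 - (1 - 0.0743) * 4/3.
= 1 - 0.9257 * 4/3
= 1 - 3.7028 / 3
= 1 - 1.2343 = -0.2343.

-0.2343


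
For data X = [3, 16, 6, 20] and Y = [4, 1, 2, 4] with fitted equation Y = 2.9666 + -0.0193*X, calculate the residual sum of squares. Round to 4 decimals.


Compute predicted values, then residuals = yi - yhat_i.
Residuals: [1.0913, -1.6578, -0.8508, 1.4194].
SSres = sum(residual^2) = 6.6778.

6.6778


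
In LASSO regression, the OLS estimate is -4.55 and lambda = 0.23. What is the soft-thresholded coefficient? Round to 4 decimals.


Absolute value: |-4.55| = 4.55.
Compare to lambda = 0.23.
Since |beta| > lambda, coefficient = sign(beta)*(|beta| - lambda) = -4.3200.

-4.3200


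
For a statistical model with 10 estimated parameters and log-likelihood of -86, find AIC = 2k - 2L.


AIC = 2k - 2*loglik = 2(10) - 2(-86).
= 20 + 172 = 192.

192


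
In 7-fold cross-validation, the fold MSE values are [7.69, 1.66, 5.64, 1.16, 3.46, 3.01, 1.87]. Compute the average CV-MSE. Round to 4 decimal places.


Add all fold MSEs: 24.4900.
Divide by k = 7: 24.4900/7 = 3.4986.

3.4986


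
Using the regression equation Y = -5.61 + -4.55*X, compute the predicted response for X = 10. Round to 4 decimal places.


Predicted value:
Y = -5.61 + (-4.55)(10) = -5.61 + -45.5000 = -51.1100.

-51.1100


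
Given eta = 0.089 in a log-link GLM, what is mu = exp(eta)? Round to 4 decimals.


mu = exp(eta) = exp(0.089).
= 1.0931.

1.0931


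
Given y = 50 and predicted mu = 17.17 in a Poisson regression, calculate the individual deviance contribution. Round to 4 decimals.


y/mu = 50/17.17 = 2.912056 (approx.), and ln(50/17.17) = 1.068859.
y * ln(y/mu) = 50 * 1.068859 = 53.442950.
y - mu = 32.83.
D = 2 * (53.442950 - 32.83) = 41.225900, which rounds to 41.2259.

41.2259


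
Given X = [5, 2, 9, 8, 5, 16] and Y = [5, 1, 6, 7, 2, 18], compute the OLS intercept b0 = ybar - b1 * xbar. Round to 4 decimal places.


Compute b1 = 1.2128 from the OLS formula.
With xbar = 7.5000 and ybar = 6.5000, the intercept is:
b0 = 6.5000 - 1.2128 * 7.5000 = -2.5957.

-2.5957


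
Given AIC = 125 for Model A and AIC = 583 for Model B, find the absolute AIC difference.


Compute |125 - 583| = 458.
Model A has the smaller AIC.

458


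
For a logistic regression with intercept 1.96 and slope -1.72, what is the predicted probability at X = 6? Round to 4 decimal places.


z = 1.96 + -1.72 * 6 = -8.3600.
Sigmoid: P = 1 / (1 + exp(8.3600)) = 0.0002.

0.0002


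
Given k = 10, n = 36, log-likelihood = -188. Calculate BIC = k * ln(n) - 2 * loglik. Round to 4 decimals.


k * ln(n) = 10 * ln(36) = 10 * 3.583519 = 35.835190.
-2 * loglik = -2 * (-188) = 376.
BIC = 35.835190 + 376 = 411.835190, which rounds to 411.8352.

411.8352


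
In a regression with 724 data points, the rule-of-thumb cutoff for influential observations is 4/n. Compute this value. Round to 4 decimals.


Using the rule of thumb:
Threshold = 4 / 724 = 0.0055.

0.0055


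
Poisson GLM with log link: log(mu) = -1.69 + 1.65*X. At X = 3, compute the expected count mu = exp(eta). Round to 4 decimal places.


Linear predictor: eta = -1.69 + (1.65)(3) = 3.2600.
Expected count: mu = exp(3.2600) = 26.0495.

26.0495


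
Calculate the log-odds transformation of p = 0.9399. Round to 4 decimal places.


1 - p = 0.0601.
p/(1-p) = 15.6389.
logit = ln(15.6389) = 2.7498.

2.7498


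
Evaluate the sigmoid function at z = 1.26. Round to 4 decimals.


exp(-1.2600) = 0.2837.
1 + exp(-z) = 1.2837.
sigmoid = 1/1.2837 = 0.7790.

0.7790


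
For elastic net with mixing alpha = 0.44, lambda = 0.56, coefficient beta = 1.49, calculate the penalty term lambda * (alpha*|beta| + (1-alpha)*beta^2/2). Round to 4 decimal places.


alpha * |beta| = 0.44 * 1.49 = 0.6556.
(1-alpha) * beta^2/2 = 0.56 * 2.2201/2 = 0.6216.
Total = 0.56 * (0.6556 + 0.6216) = 0.7152.

0.7152


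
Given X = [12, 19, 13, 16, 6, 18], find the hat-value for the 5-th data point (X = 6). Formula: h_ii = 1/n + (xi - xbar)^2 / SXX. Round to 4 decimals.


n = 6, xbar = 14.0000.
SXX = sum((xi - xbar)^2) = 114.0000.
h = 1/6 + (6 - 14.0000)^2 / 114.0000 = 0.7281.

0.7281


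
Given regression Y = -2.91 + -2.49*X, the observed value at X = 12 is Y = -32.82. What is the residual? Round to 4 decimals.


Fitted value at X = 12 is yhat = -2.91 + -2.49*12 = -32.7900.
Residual = -32.82 - -32.7900 = -0.0300.

-0.0300


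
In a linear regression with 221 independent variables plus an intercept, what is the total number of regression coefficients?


Including the intercept, the model has 221 predictor coefficients + 1 intercept.
Total = 222.

222


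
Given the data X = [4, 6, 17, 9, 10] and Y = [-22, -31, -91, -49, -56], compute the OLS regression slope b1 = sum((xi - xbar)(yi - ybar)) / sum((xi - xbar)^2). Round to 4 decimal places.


Calculate xbar = 9.2000, ybar = -49.8000.
S_xx = 98.8000, S_xy = -531.2000.
Using b1 = S_xy / S_xx = -531.2000 / 98.8000, we get b1 = -5.3765.

-5.3765


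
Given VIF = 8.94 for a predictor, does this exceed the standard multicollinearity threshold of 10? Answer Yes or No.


The threshold is 10.
VIF = 8.94 is < 10.
Multicollinearity indication: No.

No


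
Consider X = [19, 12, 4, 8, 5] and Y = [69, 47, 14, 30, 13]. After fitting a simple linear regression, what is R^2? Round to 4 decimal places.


After computing the OLS fit (b0=-2.4102, b1=3.8552):
SSres = 31.6729, SStot = 2249.2000.
R^2 = 1 - 31.6729/2249.2000 = 0.9859.

0.9859


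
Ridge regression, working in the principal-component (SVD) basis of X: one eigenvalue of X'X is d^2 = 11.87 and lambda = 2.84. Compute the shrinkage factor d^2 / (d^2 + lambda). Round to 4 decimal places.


Compute the denominator: 11.87 + 2.84 = 14.7100.
Shrinkage factor = 11.87 / 14.7100 = 0.8069.

0.8069


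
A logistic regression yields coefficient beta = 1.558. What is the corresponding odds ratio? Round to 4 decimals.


exp(1.558) = 4.7493.
So the odds ratio is 4.7493.

4.7493


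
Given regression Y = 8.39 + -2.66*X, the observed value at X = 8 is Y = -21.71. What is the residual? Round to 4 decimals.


Fitted value at X = 8 is yhat = 8.39 + -2.66*8 = -12.8900.
Residual = -21.71 - -12.8900 = -8.8200.

-8.8200


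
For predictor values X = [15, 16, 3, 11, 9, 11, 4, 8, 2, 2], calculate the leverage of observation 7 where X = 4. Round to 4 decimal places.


Mean of X: xbar = 8.1000.
SXX = 244.9000.
For X = 4: h = 1/10 + (4 - 8.1000)^2/244.9000 = 0.1686.

0.1686


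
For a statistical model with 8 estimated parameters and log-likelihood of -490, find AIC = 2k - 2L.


Compute:
2k = 2*8 = 16.
-2*loglik = -2*(-490) = 980.
AIC = 16 + 980 = 996.

996


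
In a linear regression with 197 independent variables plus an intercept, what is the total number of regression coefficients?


Total coefficients = number of predictors + 1 (for the intercept).
= 197 + 1 = 198.

198


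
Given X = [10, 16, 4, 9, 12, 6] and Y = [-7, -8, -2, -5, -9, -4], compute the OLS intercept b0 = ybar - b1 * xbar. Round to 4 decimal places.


First find the slope: b1 = -0.5519.
Means: xbar = 9.5000, ybar = -5.8333.
b0 = ybar - b1 * xbar = -5.8333 - -0.5519 * 9.5000 = -0.5902.

-0.5902


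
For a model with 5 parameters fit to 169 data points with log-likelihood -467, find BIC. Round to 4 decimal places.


Compute k*ln(n) = 5*ln(169) = 5*5.129899 = 25.649495.
Then -2*loglik = 934.
BIC = 25.649495 + 934 = 959.649495, which rounds to 959.6495.

959.6495


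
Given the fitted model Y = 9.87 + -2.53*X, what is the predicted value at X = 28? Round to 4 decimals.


Plug X = 28 into Y = 9.87 + -2.53*X:
Y = 9.87 + -70.8400 = -60.9700.

-60.9700


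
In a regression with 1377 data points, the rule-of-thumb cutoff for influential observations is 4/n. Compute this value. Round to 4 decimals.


The threshold is 4/n.
4/1377 = 0.0029.

0.0029


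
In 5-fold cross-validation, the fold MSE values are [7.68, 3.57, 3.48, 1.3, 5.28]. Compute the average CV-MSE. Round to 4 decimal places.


Add all fold MSEs: 21.3100.
Divide by k = 5: 21.3100/5 = 4.2620.

4.2620


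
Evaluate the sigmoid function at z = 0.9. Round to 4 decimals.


exp(-0.9000) = 0.4066.
1 + exp(-z) = 1.4066.
sigmoid = 1/1.4066 = 0.7109.

0.7109


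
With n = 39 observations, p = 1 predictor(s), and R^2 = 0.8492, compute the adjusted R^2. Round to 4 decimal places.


Adjusted R^2 = 1 - (1 - R^2) * (n-1)/(n-p-1).
(1 - R^2) = 0.1508.
(n-1)/(n-p-1) = 38/37.
(1 - R^2) * (n-1) = 0.1508 * 38 = 5.7304.
Divide by (n-p-1): 5.7304 / 37 = 0.1549.
Adj R^2 = 1 - 0.1549 = 0.8451.

0.8451


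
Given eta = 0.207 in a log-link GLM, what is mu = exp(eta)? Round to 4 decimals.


The inverse log link gives:
mu = exp(0.207) = 1.2300.

1.2300


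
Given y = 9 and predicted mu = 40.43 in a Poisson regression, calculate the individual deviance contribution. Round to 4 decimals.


Compute y*ln(y/mu) = 9*ln(9/40.43) = 9*-1.502348 = -13.521132.
y - mu = -31.43.
D = 2*(-13.521132 - (-31.43)) = 35.817736, which rounds to 35.8177.

35.8177


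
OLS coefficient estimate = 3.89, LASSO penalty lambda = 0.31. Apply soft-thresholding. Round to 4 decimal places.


|beta_OLS| = 3.89.
lambda = 0.31.
Since |beta| > lambda, coefficient = sign(beta)*(|beta| - lambda) = 3.5800.
Result = 3.5800.

3.5800


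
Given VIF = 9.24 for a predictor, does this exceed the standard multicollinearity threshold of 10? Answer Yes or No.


Check: VIF = 9.24 vs threshold = 10.
Since 9.24 < 10, the answer is No.

No


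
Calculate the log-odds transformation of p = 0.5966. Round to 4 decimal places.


Compute the odds: 0.5966/0.4034 = 1.4789.
Take the natural log: ln(1.4789) = 0.3913.

0.3913


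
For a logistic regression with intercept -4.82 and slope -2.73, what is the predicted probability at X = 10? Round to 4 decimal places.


Linear predictor: z = -4.82 + -2.73 * 10 = -32.1200.
P = 1/(1 + exp(32.1200)) = 1/(1 + 89030488997360.4800) = 0.0000.

0.0000


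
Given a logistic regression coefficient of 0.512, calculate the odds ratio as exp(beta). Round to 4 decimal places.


exp(0.512) = 1.6686.
So the odds ratio is 1.6686.

1.6686


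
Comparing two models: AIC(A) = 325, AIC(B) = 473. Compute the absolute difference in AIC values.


Compute |325 - 473| = 148.
Model A has the smaller AIC.

148


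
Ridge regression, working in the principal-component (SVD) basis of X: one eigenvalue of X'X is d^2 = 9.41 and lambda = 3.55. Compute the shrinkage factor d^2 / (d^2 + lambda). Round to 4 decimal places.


Compute the denominator: 9.41 + 3.55 = 12.9600.
Shrinkage factor = 9.41 / 12.9600 = 0.7261.

0.7261


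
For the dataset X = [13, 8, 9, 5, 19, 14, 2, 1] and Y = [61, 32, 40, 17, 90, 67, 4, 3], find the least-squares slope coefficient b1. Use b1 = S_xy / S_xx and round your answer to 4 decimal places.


First compute the means: xbar = 8.8750, ybar = 39.2500.
Then S_xx = sum((xi - xbar)^2) = 270.8750.
S_xy = sum((xi - xbar)(yi - ybar)) = 1366.2500.
b1 = S_xy / S_xx = 1366.2500 / 270.8750 = 5.0438.

5.0438


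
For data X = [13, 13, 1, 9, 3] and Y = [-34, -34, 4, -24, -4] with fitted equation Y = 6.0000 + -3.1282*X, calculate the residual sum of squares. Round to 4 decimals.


For each point, residual = actual - predicted.
Residuals: [0.6666, 0.6666, 1.1282, -1.8462, -0.6154].
Sum of squared residuals = 5.9487.

5.9487


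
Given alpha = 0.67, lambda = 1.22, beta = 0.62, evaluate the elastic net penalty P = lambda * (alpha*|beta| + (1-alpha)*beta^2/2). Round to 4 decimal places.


Compute:
L1 = 0.67 * 0.62 = 0.4154.
L2 = 0.33 * 0.62^2 / 2 = 0.0634.
Penalty = 1.22 * (0.4154 + 0.0634) = 0.5842.

0.5842


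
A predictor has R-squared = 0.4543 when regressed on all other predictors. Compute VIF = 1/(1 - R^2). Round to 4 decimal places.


VIF = 1 / (1 - 0.4543).
= 1 / 0.5457 = 1.8325.

1.8325


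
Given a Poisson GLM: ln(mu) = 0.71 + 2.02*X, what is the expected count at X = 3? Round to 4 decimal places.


Linear predictor: eta = 0.71 + (2.02)(3) = 6.7700.
Expected count: mu = exp(6.7700) = 871.3119.

871.3119


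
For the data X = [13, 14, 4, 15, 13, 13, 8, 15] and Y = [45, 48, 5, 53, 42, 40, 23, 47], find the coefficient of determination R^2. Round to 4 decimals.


After computing the OLS fit (b0=-10.6865, b1=4.0894):
SSres = 35.0369, SStot = 1788.8750.
R^2 = 1 - 35.0369/1788.8750 = 0.9804.

0.9804


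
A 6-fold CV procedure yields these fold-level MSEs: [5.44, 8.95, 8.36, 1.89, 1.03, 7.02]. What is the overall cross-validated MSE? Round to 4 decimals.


Total MSE across folds = 32.6900.
CV-MSE = 32.6900/6 = 5.4483.

5.4483


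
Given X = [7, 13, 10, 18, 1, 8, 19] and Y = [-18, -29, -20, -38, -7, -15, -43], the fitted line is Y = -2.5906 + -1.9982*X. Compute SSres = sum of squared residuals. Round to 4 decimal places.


Predicted values from Y = -2.5906 + -1.9982*X.
Residuals: [-1.4220, -0.4328, 2.5726, 0.5582, -2.4112, 3.5762, -2.4436].
SSres = 33.7135.

33.7135


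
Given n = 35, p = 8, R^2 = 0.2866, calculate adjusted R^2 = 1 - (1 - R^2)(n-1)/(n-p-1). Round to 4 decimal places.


Adjusted R^2 = 1 - (1 - R^2) * (n-1)/(n-p-1).
(1 - R^2) = 0.7134.
(n-1)/(n-p-1) = 34/26.
(1 - R^2) * (n-1) = 0.7134 * 34 = 24.2556.
Divide by (n-p-1): 24.2556 / 26 = 0.9329.
Adj R^2 = 1 - 0.9329 = 0.0671.

0.0671


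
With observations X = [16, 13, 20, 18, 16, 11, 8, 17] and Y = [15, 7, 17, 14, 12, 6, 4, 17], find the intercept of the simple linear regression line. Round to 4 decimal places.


The slope is b1 = 1.2262.
Sample means are xbar = 14.8750 and ybar = 11.5000.
Intercept: b0 = 11.5000 - (1.2262)(14.8750) = -6.7394.

-6.7394


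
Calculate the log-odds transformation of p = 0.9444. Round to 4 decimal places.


1 - p = 0.0556.
p/(1-p) = 16.9856.
logit = ln(16.9856) = 2.8324.

2.8324


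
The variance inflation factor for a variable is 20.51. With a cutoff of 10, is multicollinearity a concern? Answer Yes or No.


Check: VIF = 20.51 vs threshold = 10.
Since 20.51 >= 10, the answer is Yes.

Yes


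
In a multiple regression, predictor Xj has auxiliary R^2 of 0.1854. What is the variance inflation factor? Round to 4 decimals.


Using VIF = 1/(1 - R^2_j):
1 - 0.1854 = 0.8146.
VIF = 1.2276.

1.2276


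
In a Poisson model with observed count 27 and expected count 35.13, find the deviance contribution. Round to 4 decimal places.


Compute y*ln(y/mu) = 27*ln(27/35.13) = 27*-0.263219 = -7.106913.
y - mu = -8.13.
D = 2*(-7.106913 - (-8.13)) = 2.046174, which rounds to 2.0462.

2.0462


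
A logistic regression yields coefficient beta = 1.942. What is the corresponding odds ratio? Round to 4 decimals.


exp(1.942) = 6.9727.
So the odds ratio is 6.9727.

6.9727


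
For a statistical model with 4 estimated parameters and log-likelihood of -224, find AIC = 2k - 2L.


Compute:
2k = 2*4 = 8.
-2*loglik = -2*(-224) = 448.
AIC = 8 + 448 = 456.

456


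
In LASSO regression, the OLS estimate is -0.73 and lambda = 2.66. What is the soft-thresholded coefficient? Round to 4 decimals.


Absolute value: |-0.73| = 0.73.
Compare to lambda = 2.66.
Since |beta| <= lambda, the coefficient is set to 0.

0.0000


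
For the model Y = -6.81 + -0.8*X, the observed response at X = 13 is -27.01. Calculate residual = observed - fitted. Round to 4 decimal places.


Predicted = -6.81 + -0.8 * 13 = -17.2100.
Residual = -27.01 - -17.2100 = -9.8000.

-9.8000


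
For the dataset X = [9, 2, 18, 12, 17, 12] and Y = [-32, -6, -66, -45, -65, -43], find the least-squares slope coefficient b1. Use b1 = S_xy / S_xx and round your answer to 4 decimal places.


First compute the means: xbar = 11.6667, ybar = -42.8333.
Then S_xx = sum((xi - xbar)^2) = 169.3333.
S_xy = sum((xi - xbar)(yi - ybar)) = -650.6667.
b1 = S_xy / S_xx = -650.6667 / 169.3333 = -3.8425.

-3.8425


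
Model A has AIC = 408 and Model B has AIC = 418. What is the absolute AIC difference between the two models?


|AIC_A - AIC_B| = |408 - 418| = 10.
Model A is preferred (lower AIC).

10


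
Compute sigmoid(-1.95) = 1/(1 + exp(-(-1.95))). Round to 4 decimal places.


Compute exp(1.9500) = 7.0287.
Sigmoid = 1 / (1 + 7.0287) = 1 / 8.0287 = 0.1246.

0.1246


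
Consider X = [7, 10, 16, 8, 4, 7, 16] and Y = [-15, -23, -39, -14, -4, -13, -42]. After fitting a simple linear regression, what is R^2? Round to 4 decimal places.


Fit the OLS line: b0 = 8.0574, b1 = -3.0353.
SSres = 13.2671.
SStot = 1205.7143.
R^2 = 1 - 13.2671/1205.7143 = 0.9890.

0.9890


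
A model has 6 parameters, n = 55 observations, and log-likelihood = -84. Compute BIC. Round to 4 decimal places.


k * ln(n) = 6 * ln(55) = 6 * 4.007333 = 24.043998.
-2 * loglik = -2 * (-84) = 168.
BIC = 24.043998 + 168 = 192.043998, which rounds to 192.0440.

192.0440


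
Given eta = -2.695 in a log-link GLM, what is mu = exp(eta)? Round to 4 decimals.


The inverse log link gives:
mu = exp(-2.695) = 0.0675.

0.0675


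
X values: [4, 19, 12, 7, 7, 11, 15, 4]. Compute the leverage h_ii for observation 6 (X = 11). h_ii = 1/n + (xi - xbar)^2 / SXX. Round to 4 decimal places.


n = 8, xbar = 9.8750.
SXX = sum((xi - xbar)^2) = 200.8750.
h = 1/8 + (11 - 9.8750)^2 / 200.8750 = 0.1313.

0.1313


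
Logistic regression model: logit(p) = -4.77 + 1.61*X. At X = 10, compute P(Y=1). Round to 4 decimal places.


Compute z = -4.77 + (1.61)(10) = 11.3300.
exp(-z) = 0.0000.
P = 1/(1 + 0.0000) = 1.0000.

1.0000


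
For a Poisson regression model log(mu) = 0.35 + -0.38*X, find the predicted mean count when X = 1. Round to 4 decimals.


Linear predictor: eta = 0.35 + (-0.38)(1) = -0.0300.
Expected count: mu = exp(-0.0300) = 0.9704.

0.9704


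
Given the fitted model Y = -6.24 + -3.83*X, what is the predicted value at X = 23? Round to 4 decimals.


Predicted value:
Y = -6.24 + (-3.83)(23) = -6.24 + -88.0900 = -94.3300.

-94.3300


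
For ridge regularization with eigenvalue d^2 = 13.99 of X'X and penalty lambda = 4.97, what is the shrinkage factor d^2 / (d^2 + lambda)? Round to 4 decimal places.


d^2 + lambda = 13.99 + 4.97 = 18.9600.
Shrinkage factor = 13.99/18.9600 = 0.7379.

0.7379


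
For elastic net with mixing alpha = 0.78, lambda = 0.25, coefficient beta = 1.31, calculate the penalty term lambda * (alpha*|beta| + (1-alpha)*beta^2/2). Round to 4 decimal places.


alpha * |beta| = 0.78 * 1.31 = 1.0218.
(1-alpha) * beta^2/2 = 0.22 * 1.7161/2 = 0.1888.
Total = 0.25 * (1.0218 + 0.1888) = 0.3026.

0.3026


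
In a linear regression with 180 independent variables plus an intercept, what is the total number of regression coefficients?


Including the intercept, the model has 180 predictor coefficients + 1 intercept.
Total = 181.

181


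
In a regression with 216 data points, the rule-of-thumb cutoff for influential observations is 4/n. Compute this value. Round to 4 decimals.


Using the rule of thumb:
Threshold = 4 / 216 = 0.0185.

0.0185


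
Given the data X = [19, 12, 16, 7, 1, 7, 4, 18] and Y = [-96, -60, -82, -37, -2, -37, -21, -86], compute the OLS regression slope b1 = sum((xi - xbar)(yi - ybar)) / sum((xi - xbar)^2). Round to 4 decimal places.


The sample means are xbar = 10.5000 and ybar = -52.6250.
Compute S_xx = 318.0000 and S_xy = -1587.5000.
Slope b1 = S_xy / S_xx = -1587.5000 / 318.0000 = -4.9921.

-4.9921


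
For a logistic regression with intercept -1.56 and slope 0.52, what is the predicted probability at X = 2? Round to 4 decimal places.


Linear predictor: z = -1.56 + 0.52 * 2 = -0.5200.
P = 1/(1 + exp(0.5200)) = 1/(1 + 1.6820) = 0.3729.

0.3729


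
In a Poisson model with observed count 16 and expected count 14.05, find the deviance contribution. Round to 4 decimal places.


Compute y*ln(y/mu) = 16*ln(16/14.05) = 16*0.129966 = 2.079456.
y - mu = 1.95.
D = 2*(2.079456 - (1.95)) = 0.258912, which rounds to 0.2589.

0.2589


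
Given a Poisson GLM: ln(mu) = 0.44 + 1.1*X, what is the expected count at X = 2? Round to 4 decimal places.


eta = 0.44 + 1.1 * 2 = 2.6400.
mu = exp(2.6400) = 14.0132.

14.0132


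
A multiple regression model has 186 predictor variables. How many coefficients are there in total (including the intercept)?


Total coefficients = number of predictors + 1 (for the intercept).
= 186 + 1 = 187.

187


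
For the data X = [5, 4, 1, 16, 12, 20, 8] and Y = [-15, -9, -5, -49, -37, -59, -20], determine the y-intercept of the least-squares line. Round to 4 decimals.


The slope is b1 = -3.0131.
Sample means are xbar = 9.4286 and ybar = -27.7143.
Intercept: b0 = -27.7143 - (-3.0131)(9.4286) = 0.6949.

0.6949


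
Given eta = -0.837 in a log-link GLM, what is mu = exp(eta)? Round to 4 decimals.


Apply the inverse link:
mu = e^-0.837 = 0.4330.

0.4330


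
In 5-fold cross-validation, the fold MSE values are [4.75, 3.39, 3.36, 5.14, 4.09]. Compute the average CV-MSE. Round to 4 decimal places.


Add all fold MSEs: 20.7300.
Divide by k = 5: 20.7300/5 = 4.1460.

4.1460


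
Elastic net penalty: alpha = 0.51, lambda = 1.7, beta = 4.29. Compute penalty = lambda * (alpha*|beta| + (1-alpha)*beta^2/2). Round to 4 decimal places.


alpha * |beta| = 0.51 * 4.29 = 2.1879.
(1-alpha) * beta^2/2 = 0.49 * 18.4041/2 = 4.5090.
Total = 1.7 * (2.1879 + 4.5090) = 11.3847.

11.3847


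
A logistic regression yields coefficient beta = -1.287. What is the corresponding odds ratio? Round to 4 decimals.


Odds ratio = exp(beta) = exp(-1.287).
= 0.2761.

0.2761


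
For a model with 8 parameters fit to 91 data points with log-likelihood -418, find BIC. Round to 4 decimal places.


ln(91) = 4.510860.
k * ln(n) = 8 * 4.510860 = 36.086880.
-2L = 836.
BIC = 36.086880 + 836 = 872.086880, which rounds to 872.0869.

872.0869


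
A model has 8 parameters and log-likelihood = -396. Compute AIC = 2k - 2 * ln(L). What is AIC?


AIC = 2k - 2*loglik = 2(8) - 2(-396).
= 16 + 792 = 808.

808


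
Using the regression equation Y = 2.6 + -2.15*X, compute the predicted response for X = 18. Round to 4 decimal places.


Plug X = 18 into Y = 2.6 + -2.15*X:
Y = 2.6 + -38.7000 = -36.1000.

-36.1000


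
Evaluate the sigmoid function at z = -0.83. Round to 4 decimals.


First, exp(0.8300) = 2.2933.
Then sigma(z) = 1/(1 + 2.2933) = 0.3036.

0.3036


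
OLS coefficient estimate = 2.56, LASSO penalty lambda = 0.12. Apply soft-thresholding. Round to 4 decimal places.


Check: |2.56| = 2.56 vs lambda = 0.12.
Since |beta| > lambda, coefficient = sign(beta)*(|beta| - lambda) = 2.4400.
Soft-thresholded coefficient = 2.4400.

2.4400


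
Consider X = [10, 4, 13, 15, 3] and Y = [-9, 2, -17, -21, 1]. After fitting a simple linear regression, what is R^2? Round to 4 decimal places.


After computing the OLS fit (b0=8.4895, b1=-1.9211):
SSres = 8.0895, SStot = 428.8000.
R^2 = 1 - 8.0895/428.8000 = 0.9811.

0.9811


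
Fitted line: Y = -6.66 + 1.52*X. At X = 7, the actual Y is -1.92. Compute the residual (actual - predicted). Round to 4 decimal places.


Compute yhat = -6.66 + (1.52)(7) = 3.9800.
Residual = actual - predicted = -1.92 - 3.9800 = -5.9000.

-5.9000


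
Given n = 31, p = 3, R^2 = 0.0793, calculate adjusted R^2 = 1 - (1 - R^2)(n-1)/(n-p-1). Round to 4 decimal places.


Using the formula:
(1 - 0.0793) = 0.9207.
Multiply by 30/27: 0.9207 * 30 = 27.6210, then 27.6210 / 27 = 1.0230.
Adj R^2 = 1 - 1.0230 = -0.0230.

-0.0230


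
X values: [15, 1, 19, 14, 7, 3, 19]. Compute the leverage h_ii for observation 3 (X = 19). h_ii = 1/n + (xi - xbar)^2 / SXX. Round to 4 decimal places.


Mean of X: xbar = 11.1429.
SXX = 332.8571.
For X = 19: h = 1/7 + (19 - 11.1429)^2/332.8571 = 0.3283.

0.3283


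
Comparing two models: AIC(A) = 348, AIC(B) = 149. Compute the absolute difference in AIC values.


Compute |348 - 149| = 199.
Model B has the smaller AIC.

199


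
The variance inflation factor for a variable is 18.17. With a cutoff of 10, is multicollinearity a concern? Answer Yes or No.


Compare VIF = 18.17 to the threshold of 10.
18.17 >= 10, so the answer is Yes.

Yes


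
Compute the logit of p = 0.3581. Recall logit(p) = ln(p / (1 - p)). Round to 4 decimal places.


1 - p = 0.6419.
p/(1-p) = 0.5579.
logit = ln(0.5579) = -0.5836.

-0.5836


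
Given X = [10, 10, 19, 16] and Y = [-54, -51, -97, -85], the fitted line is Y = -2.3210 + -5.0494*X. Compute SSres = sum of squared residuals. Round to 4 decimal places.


Predicted values from Y = -2.3210 + -5.0494*X.
Residuals: [-1.1850, 1.8150, 1.2596, -1.8886].
SSres = 9.8519.

9.8519


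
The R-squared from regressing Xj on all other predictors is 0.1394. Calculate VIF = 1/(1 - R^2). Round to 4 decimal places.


VIF = 1 / (1 - 0.1394).
= 1 / 0.8606 = 1.1620.

1.1620


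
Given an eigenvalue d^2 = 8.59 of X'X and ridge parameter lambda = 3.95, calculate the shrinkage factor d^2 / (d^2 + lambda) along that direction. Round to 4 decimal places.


d^2 + lambda = 8.59 + 3.95 = 12.5400.
Shrinkage factor = 8.59/12.5400 = 0.6850.

0.6850


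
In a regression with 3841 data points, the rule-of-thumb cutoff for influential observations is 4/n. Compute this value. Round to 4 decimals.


Using the rule of thumb:
Threshold = 4 / 3841 = 0.0010.

0.0010


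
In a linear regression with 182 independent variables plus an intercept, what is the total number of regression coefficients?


Total coefficients = number of predictors + 1 (for the intercept).
= 182 + 1 = 183.

183


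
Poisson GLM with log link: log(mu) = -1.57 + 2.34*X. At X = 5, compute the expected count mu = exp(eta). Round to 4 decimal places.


Compute eta = -1.57 + 2.34 * 5 = 10.1300.
Apply inverse link: mu = e^10.1300 = 25084.3644.

25084.3644
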